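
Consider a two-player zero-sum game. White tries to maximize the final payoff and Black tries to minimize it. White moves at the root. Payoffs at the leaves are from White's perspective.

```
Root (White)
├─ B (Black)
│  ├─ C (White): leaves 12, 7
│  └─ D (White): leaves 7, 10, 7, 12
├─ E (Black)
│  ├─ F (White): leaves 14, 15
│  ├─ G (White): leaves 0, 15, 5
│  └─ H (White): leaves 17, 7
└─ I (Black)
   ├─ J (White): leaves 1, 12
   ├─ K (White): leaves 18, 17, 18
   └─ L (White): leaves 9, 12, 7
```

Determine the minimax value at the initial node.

15

C (White): max(12, 7) = 12
D (White): max(7, 10, 7, 12) = 12
B (Black): min(12, 12) = 12
F (White): max(14, 15) = 15
G (White): max(0, 15, 5) = 15
H (White): max(17, 7) = 17
E (Black): min(15, 15, 17) = 15
J (White): max(1, 12) = 12
K (White): max(18, 17, 18) = 18
L (White): max(9, 12, 7) = 12
I (Black): min(12, 18, 12) = 12
Root (White): max(12, 15, 12) = 15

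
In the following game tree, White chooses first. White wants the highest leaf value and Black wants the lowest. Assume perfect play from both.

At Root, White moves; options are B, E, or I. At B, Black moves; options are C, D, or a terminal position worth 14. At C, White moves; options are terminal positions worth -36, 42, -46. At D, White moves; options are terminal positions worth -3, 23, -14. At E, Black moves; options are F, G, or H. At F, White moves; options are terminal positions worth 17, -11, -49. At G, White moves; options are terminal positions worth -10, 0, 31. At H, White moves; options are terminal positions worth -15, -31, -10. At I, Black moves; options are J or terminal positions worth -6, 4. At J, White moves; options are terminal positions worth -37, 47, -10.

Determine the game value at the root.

14

C (White): max(-36, 42, -46) = 42
D (White): max(-3, 23, -14) = 23
B (Black): min(42, 23, 14) = 14
F (White): max(17, -11, -49) = 17
G (White): max(-10, 0, 31) = 31
H (White): max(-15, -31, -10) = -10
E (Black): min(17, 31, -10) = -10
J (White): max(-37, 47, -10) = 47
I (Black): min(47, -6, 4) = -6
Root (White): max(14, -10, -6) = 14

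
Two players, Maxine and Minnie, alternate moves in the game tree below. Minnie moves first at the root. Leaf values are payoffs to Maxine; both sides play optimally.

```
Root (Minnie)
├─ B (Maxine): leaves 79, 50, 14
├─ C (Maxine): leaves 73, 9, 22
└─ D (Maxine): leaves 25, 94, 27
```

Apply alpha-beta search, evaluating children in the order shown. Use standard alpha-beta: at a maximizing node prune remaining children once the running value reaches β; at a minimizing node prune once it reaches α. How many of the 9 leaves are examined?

8

B [α=-∞,β=+∞]: v=79
C [α=-∞,β=79]: v=73
D [α=-∞,β=73]: v=94 after child 2 ≥ β → β-cutoff, skip 1
Root [α=-∞,β=+∞]: v=73
Leaves evaluated: 8 of 9.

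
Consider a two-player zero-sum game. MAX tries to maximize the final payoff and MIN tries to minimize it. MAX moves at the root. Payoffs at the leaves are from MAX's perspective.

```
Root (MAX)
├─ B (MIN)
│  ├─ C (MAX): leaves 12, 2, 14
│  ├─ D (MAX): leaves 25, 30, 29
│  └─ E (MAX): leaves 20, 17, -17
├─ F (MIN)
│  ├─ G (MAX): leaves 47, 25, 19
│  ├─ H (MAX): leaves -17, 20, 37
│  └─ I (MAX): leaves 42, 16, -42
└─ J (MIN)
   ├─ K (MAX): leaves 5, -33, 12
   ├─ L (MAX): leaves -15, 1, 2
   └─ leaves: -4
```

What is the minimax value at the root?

37

C (MAX): max(12, 2, 14) = 14
D (MAX): max(25, 30, 29) = 30
E (MAX): max(20, 17, -17) = 20
B (MIN): min(14, 30, 20) = 14
G (MAX): max(47, 25, 19) = 47
H (MAX): max(-17, 20, 37) = 37
I (MAX): max(42, 16, -42) = 42
F (MIN): min(47, 37, 42) = 37
K (MAX): max(5, -33, 12) = 12
L (MAX): max(-15, 1, 2) = 2
J (MIN): min(12, 2, -4) = -4
Root (MAX): max(14, 37, -4) = 37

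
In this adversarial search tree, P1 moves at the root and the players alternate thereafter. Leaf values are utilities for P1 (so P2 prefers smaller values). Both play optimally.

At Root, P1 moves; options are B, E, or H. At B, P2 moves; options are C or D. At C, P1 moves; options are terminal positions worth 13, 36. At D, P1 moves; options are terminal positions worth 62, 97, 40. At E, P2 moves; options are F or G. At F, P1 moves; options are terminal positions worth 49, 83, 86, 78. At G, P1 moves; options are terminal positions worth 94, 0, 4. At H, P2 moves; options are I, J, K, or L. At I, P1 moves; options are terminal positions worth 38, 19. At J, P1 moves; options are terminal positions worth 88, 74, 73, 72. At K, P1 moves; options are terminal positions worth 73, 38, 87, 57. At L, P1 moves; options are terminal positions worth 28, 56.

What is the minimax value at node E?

86

F: max(49, 83, 86, 78) = 86
G: max(94, 0, 4) = 94
E: min(86, 94) = 86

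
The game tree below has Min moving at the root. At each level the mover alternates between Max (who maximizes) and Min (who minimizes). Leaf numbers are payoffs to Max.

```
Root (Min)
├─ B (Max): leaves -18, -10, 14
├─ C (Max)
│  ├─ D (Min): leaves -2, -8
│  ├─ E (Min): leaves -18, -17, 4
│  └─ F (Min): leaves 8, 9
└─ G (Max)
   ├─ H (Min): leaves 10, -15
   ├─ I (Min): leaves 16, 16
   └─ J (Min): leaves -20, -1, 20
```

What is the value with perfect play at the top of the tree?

8

B (Max): max(-18, -10, 14) = 14
D (Min): min(-2, -8) = -8
E (Min): min(-18, -17, 4) = -18
F (Min): min(8, 9) = 8
C (Max): max(-8, -18, 8) = 8
H (Min): min(10, -15) = -15
I (Min): min(16, 16) = 16
J (Min): min(-20, -1, 20) = -20
G (Max): max(-15, 16, -20) = 16
Root (Min): min(14, 8, 16) = 8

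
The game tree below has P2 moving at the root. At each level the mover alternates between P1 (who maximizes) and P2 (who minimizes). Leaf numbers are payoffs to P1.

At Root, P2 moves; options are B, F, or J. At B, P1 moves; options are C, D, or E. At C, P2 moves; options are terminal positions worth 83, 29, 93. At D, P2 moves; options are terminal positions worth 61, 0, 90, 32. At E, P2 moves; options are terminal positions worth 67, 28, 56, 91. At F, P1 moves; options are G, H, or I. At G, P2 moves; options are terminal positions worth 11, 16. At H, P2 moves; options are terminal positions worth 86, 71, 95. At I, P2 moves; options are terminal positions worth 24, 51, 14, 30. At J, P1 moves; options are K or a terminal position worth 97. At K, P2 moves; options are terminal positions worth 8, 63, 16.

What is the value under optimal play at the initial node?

C (P2): min(83, 29, 93) = 29
D (P2): min(61, 0, 90, 32) = 0
E (P2): min(67, 28, 56, 91) = 28
B (P1): max(29, 0, 28) = 29
G (P2): min(11, 16) = 11
H (P2): min(86, 71, 95) = 71
I (P2): min(24, 51, 14, 30) = 14
F (P1): max(11, 71, 14) = 71
K (P2): min(8, 63, 16) = 8
J (P1): max(8, 97) = 97
Root (P2): min(29, 71, 97) = 29

29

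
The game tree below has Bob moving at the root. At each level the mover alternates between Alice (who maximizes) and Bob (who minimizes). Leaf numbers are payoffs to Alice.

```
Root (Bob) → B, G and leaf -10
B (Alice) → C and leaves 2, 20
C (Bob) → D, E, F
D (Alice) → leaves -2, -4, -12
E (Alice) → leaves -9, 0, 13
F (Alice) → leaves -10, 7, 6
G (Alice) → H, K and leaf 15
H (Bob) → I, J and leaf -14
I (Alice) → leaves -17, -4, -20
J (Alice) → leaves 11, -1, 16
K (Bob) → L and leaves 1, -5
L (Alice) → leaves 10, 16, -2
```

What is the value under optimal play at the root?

D (Alice): max(-2, -4, -12) = -2
E (Alice): max(-9, 0, 13) = 13
F (Alice): max(-10, 7, 6) = 7
C (Bob): min(-2, 13, 7) = -2
B (Alice): max(-2, 2, 20) = 20
I (Alice): max(-17, -4, -20) = -4
J (Alice): max(11, -1, 16) = 16
H (Bob): min(-4, 16, -14) = -14
L (Alice): max(10, 16, -2) = 16
K (Bob): min(16, 1, -5) = -5
G (Alice): max(-14, -5, 15) = 15
Root (Bob): min(20, 15, -10) = -10

-10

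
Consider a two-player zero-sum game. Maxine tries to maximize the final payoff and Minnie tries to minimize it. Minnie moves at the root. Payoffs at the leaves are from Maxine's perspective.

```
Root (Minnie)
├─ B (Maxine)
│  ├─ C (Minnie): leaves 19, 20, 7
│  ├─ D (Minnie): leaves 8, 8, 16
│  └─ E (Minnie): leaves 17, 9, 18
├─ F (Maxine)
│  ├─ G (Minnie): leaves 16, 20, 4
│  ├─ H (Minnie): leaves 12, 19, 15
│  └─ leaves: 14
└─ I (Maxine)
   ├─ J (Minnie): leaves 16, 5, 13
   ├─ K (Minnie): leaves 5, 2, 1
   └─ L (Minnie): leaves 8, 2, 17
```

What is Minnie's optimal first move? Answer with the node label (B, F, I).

C (Minnie): min(19, 20, 7) = 7
D (Minnie): min(8, 8, 16) = 8
E (Minnie): min(17, 9, 18) = 9
B (Maxine): max(7, 8, 9) = 9
G (Minnie): min(16, 20, 4) = 4
H (Minnie): min(12, 19, 15) = 12
F (Maxine): max(4, 12, 14) = 14
J (Minnie): min(16, 5, 13) = 5
K (Minnie): min(5, 2, 1) = 1
L (Minnie): min(8, 2, 17) = 2
I (Maxine): max(5, 1, 2) = 5
Root (Minnie): min(9, 14, 5) = 5
Minnie picks the child with the lowest value: I (value 5).

I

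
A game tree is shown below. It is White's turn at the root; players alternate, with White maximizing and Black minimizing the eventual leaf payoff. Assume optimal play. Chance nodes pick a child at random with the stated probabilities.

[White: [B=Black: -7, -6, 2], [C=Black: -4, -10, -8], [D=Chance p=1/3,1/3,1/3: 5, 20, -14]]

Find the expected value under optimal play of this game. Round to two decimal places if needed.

B (Black): min(-7, -6, 2) = -7
C (Black): min(-4, -10, -8) = -10
D (Chance): 1/3·5 + 1/3·20 + 1/3·-14 = 3.67
Root (White): max(-7, -10, 3.67) = 3.67

3.67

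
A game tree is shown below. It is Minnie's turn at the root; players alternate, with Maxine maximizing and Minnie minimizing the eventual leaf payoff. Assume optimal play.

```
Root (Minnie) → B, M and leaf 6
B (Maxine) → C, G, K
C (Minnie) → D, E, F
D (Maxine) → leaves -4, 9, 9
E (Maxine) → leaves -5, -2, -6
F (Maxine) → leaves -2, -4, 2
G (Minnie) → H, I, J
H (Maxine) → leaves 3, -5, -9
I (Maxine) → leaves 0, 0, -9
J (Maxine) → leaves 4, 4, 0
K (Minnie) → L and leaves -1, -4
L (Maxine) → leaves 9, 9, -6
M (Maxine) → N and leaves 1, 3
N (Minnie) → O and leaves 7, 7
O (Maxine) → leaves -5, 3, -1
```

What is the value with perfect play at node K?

L: max(9, 9, -6) = 9
K: min(9, -1, -4) = -4

-4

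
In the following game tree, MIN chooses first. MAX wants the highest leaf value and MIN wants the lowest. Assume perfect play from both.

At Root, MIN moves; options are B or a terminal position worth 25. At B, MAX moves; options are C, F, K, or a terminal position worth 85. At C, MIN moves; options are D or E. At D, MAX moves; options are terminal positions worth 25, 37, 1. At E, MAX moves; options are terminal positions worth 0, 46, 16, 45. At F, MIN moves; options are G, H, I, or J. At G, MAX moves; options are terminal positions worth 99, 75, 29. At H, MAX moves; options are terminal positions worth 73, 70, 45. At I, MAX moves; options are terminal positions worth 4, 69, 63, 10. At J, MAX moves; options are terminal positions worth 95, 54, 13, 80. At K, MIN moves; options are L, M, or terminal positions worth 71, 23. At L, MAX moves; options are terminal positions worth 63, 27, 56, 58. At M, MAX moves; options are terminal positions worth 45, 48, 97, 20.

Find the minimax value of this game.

25

D (MAX): max(25, 37, 1) = 37
E (MAX): max(0, 46, 16, 45) = 46
C (MIN): min(37, 46) = 37
G (MAX): max(99, 75, 29) = 99
H (MAX): max(73, 70, 45) = 73
I (MAX): max(4, 69, 63, 10) = 69
J (MAX): max(95, 54, 13, 80) = 95
F (MIN): min(99, 73, 69, 95) = 69
L (MAX): max(63, 27, 56, 58) = 63
M (MAX): max(45, 48, 97, 20) = 97
K (MIN): min(63, 97, 71, 23) = 23
B (MAX): max(37, 69, 23, 85) = 85
Root (MIN): min(85, 25) = 25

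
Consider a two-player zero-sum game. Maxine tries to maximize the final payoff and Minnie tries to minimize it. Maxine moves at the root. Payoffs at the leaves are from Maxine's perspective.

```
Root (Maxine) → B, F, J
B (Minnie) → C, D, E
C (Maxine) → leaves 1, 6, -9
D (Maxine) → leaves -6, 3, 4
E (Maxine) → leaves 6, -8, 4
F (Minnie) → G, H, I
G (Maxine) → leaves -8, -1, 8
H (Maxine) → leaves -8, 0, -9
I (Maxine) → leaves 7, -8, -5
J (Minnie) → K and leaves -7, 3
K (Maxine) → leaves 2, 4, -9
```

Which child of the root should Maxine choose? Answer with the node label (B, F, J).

C (Maxine): max(1, 6, -9) = 6
D (Maxine): max(-6, 3, 4) = 4
E (Maxine): max(6, -8, 4) = 6
B (Minnie): min(6, 4, 6) = 4
G (Maxine): max(-8, -1, 8) = 8
H (Maxine): max(-8, 0, -9) = 0
I (Maxine): max(7, -8, -5) = 7
F (Minnie): min(8, 0, 7) = 0
K (Maxine): max(2, 4, -9) = 4
J (Minnie): min(4, -7, 3) = -7
Root (Maxine): max(4, 0, -7) = 4
Maxine picks the child with the highest value: B (value 4).

B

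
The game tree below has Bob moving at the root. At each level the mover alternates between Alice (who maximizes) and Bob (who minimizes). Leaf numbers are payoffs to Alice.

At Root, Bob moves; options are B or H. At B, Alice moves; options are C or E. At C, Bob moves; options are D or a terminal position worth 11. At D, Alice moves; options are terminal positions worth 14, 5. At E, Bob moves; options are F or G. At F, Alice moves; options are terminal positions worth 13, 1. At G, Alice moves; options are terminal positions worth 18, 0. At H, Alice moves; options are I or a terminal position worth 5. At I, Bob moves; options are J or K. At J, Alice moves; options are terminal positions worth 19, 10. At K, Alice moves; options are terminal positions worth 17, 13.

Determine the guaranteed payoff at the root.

13

D (Alice): max(14, 5) = 14
C (Bob): min(14, 11) = 11
F (Alice): max(13, 1) = 13
G (Alice): max(18, 0) = 18
E (Bob): min(13, 18) = 13
B (Alice): max(11, 13) = 13
J (Alice): max(19, 10) = 19
K (Alice): max(17, 13) = 17
I (Bob): min(19, 17) = 17
H (Alice): max(17, 5) = 17
Root (Bob): min(13, 17) = 13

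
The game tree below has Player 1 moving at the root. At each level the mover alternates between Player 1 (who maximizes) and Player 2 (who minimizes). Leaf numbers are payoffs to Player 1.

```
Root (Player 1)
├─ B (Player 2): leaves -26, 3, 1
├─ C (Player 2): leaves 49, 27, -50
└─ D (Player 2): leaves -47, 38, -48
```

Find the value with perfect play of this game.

B (Player 2): min(-26, 3, 1) = -26
C (Player 2): min(49, 27, -50) = -50
D (Player 2): min(-47, 38, -48) = -48
Root (Player 1): max(-26, -50, -48) = -26

-26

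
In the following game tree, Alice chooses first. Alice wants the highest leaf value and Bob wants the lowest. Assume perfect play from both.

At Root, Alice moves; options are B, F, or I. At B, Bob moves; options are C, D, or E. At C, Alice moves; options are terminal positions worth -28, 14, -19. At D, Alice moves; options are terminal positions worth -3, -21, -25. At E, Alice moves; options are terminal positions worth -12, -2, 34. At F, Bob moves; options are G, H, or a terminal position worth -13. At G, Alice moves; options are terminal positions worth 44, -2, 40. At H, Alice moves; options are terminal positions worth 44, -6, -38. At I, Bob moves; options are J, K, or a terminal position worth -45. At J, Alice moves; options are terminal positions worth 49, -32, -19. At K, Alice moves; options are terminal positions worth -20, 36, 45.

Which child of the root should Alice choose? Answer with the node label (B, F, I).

B

C (Alice): max(-28, 14, -19) = 14
D (Alice): max(-3, -21, -25) = -3
E (Alice): max(-12, -2, 34) = 34
B (Bob): min(14, -3, 34) = -3
G (Alice): max(44, -2, 40) = 44
H (Alice): max(44, -6, -38) = 44
F (Bob): min(44, 44, -13) = -13
J (Alice): max(49, -32, -19) = 49
K (Alice): max(-20, 36, 45) = 45
I (Bob): min(49, 45, -45) = -45
Root (Alice): max(-3, -13, -45) = -3
Alice picks the child with the highest value: B (value -3).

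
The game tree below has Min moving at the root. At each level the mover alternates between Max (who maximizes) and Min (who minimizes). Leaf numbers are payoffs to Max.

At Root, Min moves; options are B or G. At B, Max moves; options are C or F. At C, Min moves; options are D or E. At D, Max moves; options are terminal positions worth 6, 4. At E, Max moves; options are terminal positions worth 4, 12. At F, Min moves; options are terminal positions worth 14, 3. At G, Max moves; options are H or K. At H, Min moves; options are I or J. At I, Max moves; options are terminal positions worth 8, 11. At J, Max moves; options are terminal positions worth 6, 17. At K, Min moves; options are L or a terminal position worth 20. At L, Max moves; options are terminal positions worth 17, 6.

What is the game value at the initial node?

6

D (Max): max(6, 4) = 6
E (Max): max(4, 12) = 12
C (Min): min(6, 12) = 6
F (Min): min(14, 3) = 3
B (Max): max(6, 3) = 6
I (Max): max(8, 11) = 11
J (Max): max(6, 17) = 17
H (Min): min(11, 17) = 11
L (Max): max(17, 6) = 17
K (Min): min(17, 20) = 17
G (Max): max(11, 17) = 17
Root (Min): min(6, 17) = 6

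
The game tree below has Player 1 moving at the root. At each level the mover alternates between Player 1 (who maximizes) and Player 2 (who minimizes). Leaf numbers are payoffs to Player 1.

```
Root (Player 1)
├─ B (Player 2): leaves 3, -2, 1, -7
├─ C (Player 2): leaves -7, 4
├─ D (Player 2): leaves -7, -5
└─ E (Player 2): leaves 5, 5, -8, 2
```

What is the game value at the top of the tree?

-7

B (Player 2): min(3, -2, 1, -7) = -7
C (Player 2): min(-7, 4) = -7
D (Player 2): min(-7, -5) = -7
E (Player 2): min(5, 5, -8, 2) = -8
Root (Player 1): max(-7, -7, -7, -8) = -7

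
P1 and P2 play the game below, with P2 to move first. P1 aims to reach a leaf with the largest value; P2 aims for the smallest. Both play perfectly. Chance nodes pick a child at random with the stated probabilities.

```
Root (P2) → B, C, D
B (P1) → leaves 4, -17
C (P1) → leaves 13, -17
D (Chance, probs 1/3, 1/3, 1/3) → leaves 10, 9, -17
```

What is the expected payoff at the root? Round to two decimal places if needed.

B (P1): max(4, -17) = 4
C (P1): max(13, -17) = 13
D (Chance): 1/3·10 + 1/3·9 + 1/3·-17 = 0.67
Root (P2): min(4, 13, 0.67) = 0.67

0.67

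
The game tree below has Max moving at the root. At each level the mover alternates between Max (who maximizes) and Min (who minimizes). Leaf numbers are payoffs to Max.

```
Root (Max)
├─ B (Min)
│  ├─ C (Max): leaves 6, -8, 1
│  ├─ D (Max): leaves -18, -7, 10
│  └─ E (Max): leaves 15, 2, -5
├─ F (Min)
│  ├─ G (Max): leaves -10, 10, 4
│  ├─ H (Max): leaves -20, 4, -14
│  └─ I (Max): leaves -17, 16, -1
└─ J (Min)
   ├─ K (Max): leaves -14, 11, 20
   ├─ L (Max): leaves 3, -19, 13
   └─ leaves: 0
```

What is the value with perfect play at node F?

G: max(-10, 10, 4) = 10
H: max(-20, 4, -14) = 4
I: max(-17, 16, -1) = 16
F: min(10, 4, 16) = 4

4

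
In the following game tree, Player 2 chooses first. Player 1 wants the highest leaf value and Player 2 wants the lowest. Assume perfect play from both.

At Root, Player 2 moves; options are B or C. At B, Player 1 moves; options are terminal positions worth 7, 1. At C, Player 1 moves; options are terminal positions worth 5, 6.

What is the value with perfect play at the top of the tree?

B (Player 1): max(7, 1) = 7
C (Player 1): max(5, 6) = 6
Root (Player 2): min(7, 6) = 6

6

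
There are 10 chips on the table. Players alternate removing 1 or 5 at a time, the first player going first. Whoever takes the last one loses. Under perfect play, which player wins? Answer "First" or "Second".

Positions where the player to move wins (W) vs loses (L):
i:   0  1  2  3  4  5  6  7  8  9 10
     W  L  W  L  W  L  W  L  W  L  W
Position 10 is W, so the first player wins.

First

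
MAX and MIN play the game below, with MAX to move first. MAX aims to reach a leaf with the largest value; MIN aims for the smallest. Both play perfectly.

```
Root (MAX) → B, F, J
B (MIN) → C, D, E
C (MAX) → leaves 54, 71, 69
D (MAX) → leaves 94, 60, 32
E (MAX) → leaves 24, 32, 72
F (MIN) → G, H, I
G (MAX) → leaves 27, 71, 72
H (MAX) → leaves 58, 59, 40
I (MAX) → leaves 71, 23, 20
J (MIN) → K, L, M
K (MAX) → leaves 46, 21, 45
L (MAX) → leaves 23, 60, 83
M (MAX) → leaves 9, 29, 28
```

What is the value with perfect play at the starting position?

C (MAX): max(54, 71, 69) = 71
D (MAX): max(94, 60, 32) = 94
E (MAX): max(24, 32, 72) = 72
B (MIN): min(71, 94, 72) = 71
G (MAX): max(27, 71, 72) = 72
H (MAX): max(58, 59, 40) = 59
I (MAX): max(71, 23, 20) = 71
F (MIN): min(72, 59, 71) = 59
K (MAX): max(46, 21, 45) = 46
L (MAX): max(23, 60, 83) = 83
M (MAX): max(9, 29, 28) = 29
J (MIN): min(46, 83, 29) = 29
Root (MAX): max(71, 59, 29) = 71

71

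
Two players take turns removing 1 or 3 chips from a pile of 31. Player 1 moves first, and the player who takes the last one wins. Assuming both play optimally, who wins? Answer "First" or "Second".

First

Positions where the player to move wins (W) vs loses (L):
i:   0  1  2  3  4  5  6  7  8  9 10 11 12 13 14 15 16 17 18 19 20 21 22 23 24 25 26 27 28 29 30 31
     L  W  L  W  L  W  L  W  L  W  L  W  L  W  L  W  L  W  L  W  L  W  L  W  L  W  L  W  L  W  L  W
Position 31 is W, so the first player wins.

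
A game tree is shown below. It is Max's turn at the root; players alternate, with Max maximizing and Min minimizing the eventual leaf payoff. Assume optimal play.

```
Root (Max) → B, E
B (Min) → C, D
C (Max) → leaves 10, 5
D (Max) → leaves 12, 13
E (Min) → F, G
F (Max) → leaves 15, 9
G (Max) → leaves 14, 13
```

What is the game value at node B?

C: max(10, 5) = 10
D: max(12, 13) = 13
B: min(10, 13) = 10

10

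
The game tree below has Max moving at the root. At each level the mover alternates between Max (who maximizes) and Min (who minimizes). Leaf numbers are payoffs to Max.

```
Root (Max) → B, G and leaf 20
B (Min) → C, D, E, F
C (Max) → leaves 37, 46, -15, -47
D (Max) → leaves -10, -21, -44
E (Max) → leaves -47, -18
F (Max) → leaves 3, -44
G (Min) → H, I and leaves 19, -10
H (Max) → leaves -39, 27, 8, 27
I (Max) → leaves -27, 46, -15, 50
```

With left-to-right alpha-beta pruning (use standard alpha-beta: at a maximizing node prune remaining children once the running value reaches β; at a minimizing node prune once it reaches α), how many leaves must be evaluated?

C [α=-∞,β=+∞]: v=46
D [α=-∞,β=46]: v=-10
E [α=-∞,β=-10]: v=-18
F [α=-∞,β=-18]: v=3 after child 1 ≥ β → β-cutoff, skip 1
B [α=-∞,β=+∞]: v=-18
H [α=-18,β=+∞]: v=27
I [α=-18,β=27]: v=46 after child 2 ≥ β → β-cutoff, skip 2
G [α=-18,β=+∞]: v=-10
Root [α=-∞,β=+∞]: v=20
Leaves evaluated: 19 of 22.

19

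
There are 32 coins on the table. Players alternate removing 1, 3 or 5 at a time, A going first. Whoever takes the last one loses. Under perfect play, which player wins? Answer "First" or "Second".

First

Positions where the player to move wins (W) vs loses (L):
i:   0  1  2  3  4  5  6  7  8  9 10 11 12 13 14 15 16 17 18 19 20 21 22 23 24 25 26 27 28 29 30 31 32
     W  L  W  L  W  L  W  L  W  L  W  L  W  L  W  L  W  L  W  L  W  L  W  L  W  L  W  L  W  L  W  L  W
Position 32 is W, so the first player wins.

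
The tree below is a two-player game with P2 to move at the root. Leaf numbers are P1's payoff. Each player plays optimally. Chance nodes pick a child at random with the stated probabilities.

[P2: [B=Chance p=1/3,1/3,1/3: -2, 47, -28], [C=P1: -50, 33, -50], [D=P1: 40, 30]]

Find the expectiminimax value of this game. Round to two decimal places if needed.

5.67

B (Chance): 1/3·-2 + 1/3·47 + 1/3·-28 = 5.67
C (P1): max(-50, 33, -50) = 33
D (P1): max(40, 30) = 40
Root (P2): min(5.67, 33, 40) = 5.67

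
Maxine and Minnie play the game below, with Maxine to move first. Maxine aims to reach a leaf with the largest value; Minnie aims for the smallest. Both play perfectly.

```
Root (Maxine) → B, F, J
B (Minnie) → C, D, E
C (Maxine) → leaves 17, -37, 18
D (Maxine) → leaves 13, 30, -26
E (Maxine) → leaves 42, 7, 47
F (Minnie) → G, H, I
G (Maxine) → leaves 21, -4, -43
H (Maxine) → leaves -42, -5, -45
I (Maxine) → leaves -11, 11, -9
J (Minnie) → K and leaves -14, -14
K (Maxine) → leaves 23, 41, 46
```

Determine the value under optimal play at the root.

18

C (Maxine): max(17, -37, 18) = 18
D (Maxine): max(13, 30, -26) = 30
E (Maxine): max(42, 7, 47) = 47
B (Minnie): min(18, 30, 47) = 18
G (Maxine): max(21, -4, -43) = 21
H (Maxine): max(-42, -5, -45) = -5
I (Maxine): max(-11, 11, -9) = 11
F (Minnie): min(21, -5, 11) = -5
K (Maxine): max(23, 41, 46) = 46
J (Minnie): min(46, -14, -14) = -14
Root (Maxine): max(18, -5, -14) = 18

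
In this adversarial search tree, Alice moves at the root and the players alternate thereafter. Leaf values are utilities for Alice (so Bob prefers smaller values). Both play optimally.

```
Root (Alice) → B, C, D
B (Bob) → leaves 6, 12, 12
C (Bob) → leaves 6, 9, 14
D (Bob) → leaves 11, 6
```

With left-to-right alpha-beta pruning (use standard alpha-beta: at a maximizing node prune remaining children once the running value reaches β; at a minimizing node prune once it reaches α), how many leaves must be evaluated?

B [α=-∞,β=+∞]: v=6
C [α=6,β=+∞]: v=6 after child 1 ≤ α → α-cutoff, skip 2
D [α=6,β=+∞]: v=6
Root [α=-∞,β=+∞]: v=6
Leaves evaluated: 6 of 8.

6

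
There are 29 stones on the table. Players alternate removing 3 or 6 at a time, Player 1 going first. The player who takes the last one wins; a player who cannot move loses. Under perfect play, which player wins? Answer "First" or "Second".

Mark each pile size as W (mover wins) or L (mover loses):
i:   0  1  2  3  4  5  6  7  8  9 10 11 12 13 14 15 16 17 18 19 20 21 22 23 24 25 26 27 28 29
     L  L  L  W  W  W  W  W  W  L  L  L  W  W  W  W  W  W  L  L  L  W  W  W  W  W  W  L  L  L
Position 29 is L, so the second player wins.

Second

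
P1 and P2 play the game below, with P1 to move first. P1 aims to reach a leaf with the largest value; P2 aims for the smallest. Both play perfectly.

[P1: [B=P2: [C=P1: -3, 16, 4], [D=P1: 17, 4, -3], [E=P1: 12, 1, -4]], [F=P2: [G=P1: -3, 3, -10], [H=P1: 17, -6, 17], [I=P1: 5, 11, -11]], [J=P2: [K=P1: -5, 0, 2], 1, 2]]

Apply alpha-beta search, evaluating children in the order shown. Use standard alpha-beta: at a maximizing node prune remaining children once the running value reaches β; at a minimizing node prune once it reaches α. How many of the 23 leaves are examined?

C [α=-∞,β=+∞]: v=16
D [α=-∞,β=16]: v=17 after child 1 ≥ β → β-cutoff, skip 2
E [α=-∞,β=16]: v=12
B [α=-∞,β=+∞]: v=12
G [α=12,β=+∞]: v=3
F [α=12,β=+∞]: v=3 after child 1 ≤ α → α-cutoff, skip 2
K [α=12,β=+∞]: v=2
J [α=12,β=+∞]: v=2 after child 1 ≤ α → α-cutoff, skip 2
Root [α=-∞,β=+∞]: v=12
Leaves evaluated: 13 of 23.

13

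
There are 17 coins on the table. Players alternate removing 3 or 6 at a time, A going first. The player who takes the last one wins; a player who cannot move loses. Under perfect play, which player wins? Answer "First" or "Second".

i:   0  1  2  3  4  5  6  7  8  9 10 11 12 13 14 15 16 17
     L  L  L  W  W  W  W  W  W  L  L  L  W  W  W  W  W  W
Position 17 is W, so the first player wins.

First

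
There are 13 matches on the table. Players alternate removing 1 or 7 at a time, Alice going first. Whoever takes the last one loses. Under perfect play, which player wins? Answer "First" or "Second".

Second

Mark each pile size as W (mover wins) or L (mover loses):
i:   0  1  2  3  4  5  6  7  8  9 10 11 12 13
     W  L  W  L  W  L  W  L  W  L  W  L  W  L
Position 13 is L, so the second player wins.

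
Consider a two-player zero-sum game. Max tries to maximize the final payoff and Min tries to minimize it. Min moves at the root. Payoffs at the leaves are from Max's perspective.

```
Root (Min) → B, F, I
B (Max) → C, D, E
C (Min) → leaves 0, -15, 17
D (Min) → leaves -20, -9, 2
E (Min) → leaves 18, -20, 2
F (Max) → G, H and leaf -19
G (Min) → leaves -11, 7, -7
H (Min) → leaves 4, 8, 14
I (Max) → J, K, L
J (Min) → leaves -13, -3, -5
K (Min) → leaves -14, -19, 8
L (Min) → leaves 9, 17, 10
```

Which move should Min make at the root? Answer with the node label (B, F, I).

B

C (Min): min(0, -15, 17) = -15
D (Min): min(-20, -9, 2) = -20
E (Min): min(18, -20, 2) = -20
B (Max): max(-15, -20, -20) = -15
G (Min): min(-11, 7, -7) = -11
H (Min): min(4, 8, 14) = 4
F (Max): max(-11, 4, -19) = 4
J (Min): min(-13, -3, -5) = -13
K (Min): min(-14, -19, 8) = -19
L (Min): min(9, 17, 10) = 9
I (Max): max(-13, -19, 9) = 9
Root (Min): min(-15, 4, 9) = -15
Min picks the child with the lowest value: B (value -15).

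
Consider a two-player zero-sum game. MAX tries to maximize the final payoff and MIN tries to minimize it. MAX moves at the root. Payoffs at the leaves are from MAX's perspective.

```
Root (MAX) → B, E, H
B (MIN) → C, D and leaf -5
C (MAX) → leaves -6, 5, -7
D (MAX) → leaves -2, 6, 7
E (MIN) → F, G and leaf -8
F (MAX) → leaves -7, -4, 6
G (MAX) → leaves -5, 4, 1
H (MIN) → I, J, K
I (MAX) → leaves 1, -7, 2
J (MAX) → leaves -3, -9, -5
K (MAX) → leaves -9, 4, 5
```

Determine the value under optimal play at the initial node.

C (MAX): max(-6, 5, -7) = 5
D (MAX): max(-2, 6, 7) = 7
B (MIN): min(5, 7, -5) = -5
F (MAX): max(-7, -4, 6) = 6
G (MAX): max(-5, 4, 1) = 4
E (MIN): min(6, 4, -8) = -8
I (MAX): max(1, -7, 2) = 2
J (MAX): max(-3, -9, -5) = -3
K (MAX): max(-9, 4, 5) = 5
H (MIN): min(2, -3, 5) = -3
Root (MAX): max(-5, -8, -3) = -3

-3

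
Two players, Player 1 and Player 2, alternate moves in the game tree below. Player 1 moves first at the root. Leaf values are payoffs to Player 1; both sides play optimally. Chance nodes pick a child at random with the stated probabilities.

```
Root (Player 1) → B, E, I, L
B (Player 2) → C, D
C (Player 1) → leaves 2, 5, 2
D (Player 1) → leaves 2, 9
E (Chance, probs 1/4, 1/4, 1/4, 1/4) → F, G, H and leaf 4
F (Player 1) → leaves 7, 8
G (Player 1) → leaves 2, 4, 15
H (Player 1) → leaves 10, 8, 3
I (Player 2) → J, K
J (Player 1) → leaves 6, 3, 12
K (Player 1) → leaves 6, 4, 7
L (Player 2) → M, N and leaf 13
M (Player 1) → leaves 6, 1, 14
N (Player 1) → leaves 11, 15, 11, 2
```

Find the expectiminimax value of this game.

13

C (Player 1): max(2, 5, 2) = 5
D (Player 1): max(2, 9) = 9
B (Player 2): min(5, 9) = 5
F (Player 1): max(7, 8) = 8
G (Player 1): max(2, 4, 15) = 15
H (Player 1): max(10, 8, 3) = 10
E (Chance): 1/4·8 + 1/4·15 + 1/4·10 + 1/4·4 = 9.25
J (Player 1): max(6, 3, 12) = 12
K (Player 1): max(6, 4, 7) = 7
I (Player 2): min(12, 7) = 7
M (Player 1): max(6, 1, 14) = 14
N (Player 1): max(11, 15, 11, 2) = 15
L (Player 2): min(14, 15, 13) = 13
Root (Player 1): max(5, 9.25, 7, 13) = 13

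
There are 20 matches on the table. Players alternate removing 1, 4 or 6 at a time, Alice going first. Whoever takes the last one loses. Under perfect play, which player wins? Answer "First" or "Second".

W/L table (W = player to move can force a win):
i:   0  1  2  3  4  5  6  7  8  9 10 11 12 13 14 15 16 17 18 19 20
     W  L  W  L  W  W  L  W  L  W  W  L  W  L  W  W  L  W  L  W  W
Position 20 is W, so the first player wins.

First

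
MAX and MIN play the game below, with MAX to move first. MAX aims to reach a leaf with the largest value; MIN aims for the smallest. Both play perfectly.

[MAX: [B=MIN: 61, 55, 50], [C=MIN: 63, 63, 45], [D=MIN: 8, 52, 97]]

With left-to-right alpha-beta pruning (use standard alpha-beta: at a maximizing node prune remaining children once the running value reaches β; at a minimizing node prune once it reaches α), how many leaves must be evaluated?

7

B [α=-∞,β=+∞]: v=50
C [α=50,β=+∞]: v=45
D [α=50,β=+∞]: v=8 after child 1 ≤ α → α-cutoff, skip 2
Root [α=-∞,β=+∞]: v=50
Leaves evaluated: 7 of 9.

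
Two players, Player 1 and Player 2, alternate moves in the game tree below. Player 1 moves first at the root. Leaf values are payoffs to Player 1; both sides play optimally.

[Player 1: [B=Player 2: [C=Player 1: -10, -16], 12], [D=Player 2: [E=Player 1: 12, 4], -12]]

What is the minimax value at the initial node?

-10

C (Player 1): max(-10, -16) = -10
B (Player 2): min(-10, 12) = -10
E (Player 1): max(12, 4) = 12
D (Player 2): min(12, -12) = -12
Root (Player 1): max(-10, -12) = -10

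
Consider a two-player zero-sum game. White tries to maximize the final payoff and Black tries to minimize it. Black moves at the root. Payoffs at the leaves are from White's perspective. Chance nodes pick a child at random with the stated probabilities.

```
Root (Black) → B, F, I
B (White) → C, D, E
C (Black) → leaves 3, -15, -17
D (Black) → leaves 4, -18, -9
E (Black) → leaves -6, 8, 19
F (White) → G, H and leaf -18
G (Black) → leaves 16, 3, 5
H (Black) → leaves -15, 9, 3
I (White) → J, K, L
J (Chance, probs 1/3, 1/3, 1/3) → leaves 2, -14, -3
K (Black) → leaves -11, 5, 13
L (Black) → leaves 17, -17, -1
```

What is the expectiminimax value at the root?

-6

C (Black): min(3, -15, -17) = -17
D (Black): min(4, -18, -9) = -18
E (Black): min(-6, 8, 19) = -6
B (White): max(-17, -18, -6) = -6
G (Black): min(16, 3, 5) = 3
H (Black): min(-15, 9, 3) = -15
F (White): max(3, -15, -18) = 3
J (Chance): 1/3·2 + 1/3·-14 + 1/3·-3 = -5
K (Black): min(-11, 5, 13) = -11
L (Black): min(17, -17, -1) = -17
I (White): max(-5, -11, -17) = -5
Root (Black): min(-6, 3, -5) = -6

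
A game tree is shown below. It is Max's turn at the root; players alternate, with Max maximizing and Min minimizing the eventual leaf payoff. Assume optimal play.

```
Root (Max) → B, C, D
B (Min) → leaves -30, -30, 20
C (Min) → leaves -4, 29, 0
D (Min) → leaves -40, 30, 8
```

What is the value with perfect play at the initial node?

-4

B (Min): min(-30, -30, 20) = -30
C (Min): min(-4, 29, 0) = -4
D (Min): min(-40, 30, 8) = -40
Root (Max): max(-30, -4, -40) = -4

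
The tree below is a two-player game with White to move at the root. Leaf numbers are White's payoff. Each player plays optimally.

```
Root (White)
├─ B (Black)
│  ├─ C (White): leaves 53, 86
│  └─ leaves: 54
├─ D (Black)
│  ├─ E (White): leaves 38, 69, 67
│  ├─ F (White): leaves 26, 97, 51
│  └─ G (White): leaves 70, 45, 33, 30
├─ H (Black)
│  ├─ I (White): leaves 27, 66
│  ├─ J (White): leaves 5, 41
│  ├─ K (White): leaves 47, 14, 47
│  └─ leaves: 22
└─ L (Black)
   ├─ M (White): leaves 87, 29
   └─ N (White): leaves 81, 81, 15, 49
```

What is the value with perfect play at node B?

54

C: max(53, 86) = 86
B: min(86, 54) = 54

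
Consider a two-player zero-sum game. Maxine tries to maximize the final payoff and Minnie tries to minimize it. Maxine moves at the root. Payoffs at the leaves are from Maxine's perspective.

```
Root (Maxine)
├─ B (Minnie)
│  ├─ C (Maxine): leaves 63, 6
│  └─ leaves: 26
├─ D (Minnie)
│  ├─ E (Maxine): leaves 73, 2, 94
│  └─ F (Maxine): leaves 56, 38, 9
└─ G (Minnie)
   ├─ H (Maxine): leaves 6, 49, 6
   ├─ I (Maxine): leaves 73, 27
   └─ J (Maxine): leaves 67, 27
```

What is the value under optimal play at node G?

H: max(6, 49, 6) = 49
I: max(73, 27) = 73
J: max(67, 27) = 67
G: min(49, 73, 67) = 49

49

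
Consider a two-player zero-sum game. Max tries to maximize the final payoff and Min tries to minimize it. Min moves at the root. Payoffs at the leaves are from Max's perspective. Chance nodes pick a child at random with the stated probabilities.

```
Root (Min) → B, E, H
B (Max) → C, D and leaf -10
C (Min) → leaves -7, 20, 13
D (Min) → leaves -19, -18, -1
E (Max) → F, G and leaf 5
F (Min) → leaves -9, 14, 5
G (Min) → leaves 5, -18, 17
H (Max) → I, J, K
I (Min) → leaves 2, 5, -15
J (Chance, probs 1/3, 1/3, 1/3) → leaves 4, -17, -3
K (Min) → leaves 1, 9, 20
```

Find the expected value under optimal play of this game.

-7

C (Min): min(-7, 20, 13) = -7
D (Min): min(-19, -18, -1) = -19
B (Max): max(-7, -19, -10) = -7
F (Min): min(-9, 14, 5) = -9
G (Min): min(5, -18, 17) = -18
E (Max): max(-9, -18, 5) = 5
I (Min): min(2, 5, -15) = -15
J (Chance): 1/3·4 + 1/3·-17 + 1/3·-3 = -5.33
K (Min): min(1, 9, 20) = 1
H (Max): max(-15, -5.33, 1) = 1
Root (Min): min(-7, 5, 1) = -7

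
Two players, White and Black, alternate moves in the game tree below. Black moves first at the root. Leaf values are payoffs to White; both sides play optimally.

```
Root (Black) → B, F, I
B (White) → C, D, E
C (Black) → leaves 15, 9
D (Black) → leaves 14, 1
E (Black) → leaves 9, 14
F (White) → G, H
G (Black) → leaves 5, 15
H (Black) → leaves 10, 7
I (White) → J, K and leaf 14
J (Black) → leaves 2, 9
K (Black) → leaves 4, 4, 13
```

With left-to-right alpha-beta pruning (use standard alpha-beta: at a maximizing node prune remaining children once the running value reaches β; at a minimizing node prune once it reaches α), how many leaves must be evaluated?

15

C [α=-∞,β=+∞]: v=9
D [α=9,β=+∞]: v=1
E [α=9,β=+∞]: v=9 after child 1 ≤ α → α-cutoff, skip 1
B [α=-∞,β=+∞]: v=9
G [α=-∞,β=9]: v=5
H [α=5,β=9]: v=7
F [α=-∞,β=9]: v=7
J [α=-∞,β=7]: v=2
K [α=2,β=7]: v=4
I [α=-∞,β=7]: v=14
Root [α=-∞,β=+∞]: v=7
Leaves evaluated: 15 of 16.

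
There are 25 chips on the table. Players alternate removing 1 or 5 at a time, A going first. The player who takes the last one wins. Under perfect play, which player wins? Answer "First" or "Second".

First

Positions where the player to move wins (W) vs loses (L):
i:   0  1  2  3  4  5  6  7  8  9 10 11 12 13 14 15 16 17 18 19 20 21 22 23 24 25
     L  W  L  W  L  W  L  W  L  W  L  W  L  W  L  W  L  W  L  W  L  W  L  W  L  W
Position 25 is W, so the first player wins.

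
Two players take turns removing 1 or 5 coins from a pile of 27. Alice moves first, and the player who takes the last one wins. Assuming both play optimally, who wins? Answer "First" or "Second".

Compute winning (W) and losing (L) positions by backward induction:
i:   0  1  2  3  4  5  6  7  8  9 10 11 12 13 14 15 16 17 18 19 20 21 22 23 24 25 26 27
     L  W  L  W  L  W  L  W  L  W  L  W  L  W  L  W  L  W  L  W  L  W  L  W  L  W  L  W
Position 27 is W, so the first player wins.

First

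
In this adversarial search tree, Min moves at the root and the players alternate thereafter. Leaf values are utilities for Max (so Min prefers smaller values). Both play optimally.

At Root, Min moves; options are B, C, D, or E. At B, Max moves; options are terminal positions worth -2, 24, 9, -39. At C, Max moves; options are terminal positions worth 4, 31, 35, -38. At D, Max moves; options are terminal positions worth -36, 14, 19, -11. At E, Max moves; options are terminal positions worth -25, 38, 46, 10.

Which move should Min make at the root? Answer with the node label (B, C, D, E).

D

B (Max): max(-2, 24, 9, -39) = 24
C (Max): max(4, 31, 35, -38) = 35
D (Max): max(-36, 14, 19, -11) = 19
E (Max): max(-25, 38, 46, 10) = 46
Root (Min): min(24, 35, 19, 46) = 19
Min picks the child with the lowest value: D (value 19).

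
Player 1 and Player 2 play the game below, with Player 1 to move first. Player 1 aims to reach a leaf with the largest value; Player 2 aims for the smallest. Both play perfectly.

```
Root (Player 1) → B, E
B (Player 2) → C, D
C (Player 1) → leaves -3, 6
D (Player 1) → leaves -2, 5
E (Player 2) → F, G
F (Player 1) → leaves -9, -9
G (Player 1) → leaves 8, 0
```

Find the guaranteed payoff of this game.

5

C (Player 1): max(-3, 6) = 6
D (Player 1): max(-2, 5) = 5
B (Player 2): min(6, 5) = 5
F (Player 1): max(-9, -9) = -9
G (Player 1): max(8, 0) = 8
E (Player 2): min(-9, 8) = -9
Root (Player 1): max(5, -9) = 5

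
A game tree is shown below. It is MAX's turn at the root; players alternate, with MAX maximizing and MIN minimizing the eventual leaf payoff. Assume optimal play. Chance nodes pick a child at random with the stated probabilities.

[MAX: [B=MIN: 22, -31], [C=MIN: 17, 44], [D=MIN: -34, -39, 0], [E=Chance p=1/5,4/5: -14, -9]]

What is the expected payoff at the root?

17

B (MIN): min(22, -31) = -31
C (MIN): min(17, 44) = 17
D (MIN): min(-34, -39, 0) = -39
E (Chance): 1/5·-14 + 4/5·-9 = -10
Root (MAX): max(-31, 17, -39, -10) = 17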